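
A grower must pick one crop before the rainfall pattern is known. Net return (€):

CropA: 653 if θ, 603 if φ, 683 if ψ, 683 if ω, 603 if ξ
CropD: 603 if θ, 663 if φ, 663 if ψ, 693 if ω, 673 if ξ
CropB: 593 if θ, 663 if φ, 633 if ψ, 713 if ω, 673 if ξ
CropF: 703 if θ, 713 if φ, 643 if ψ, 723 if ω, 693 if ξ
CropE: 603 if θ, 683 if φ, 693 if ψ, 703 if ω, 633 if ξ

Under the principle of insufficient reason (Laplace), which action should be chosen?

CropF

Row averages: CropA=645, CropD=659, CropB=655, CropF=695, CropE=663
Highest average = 695 → CropF.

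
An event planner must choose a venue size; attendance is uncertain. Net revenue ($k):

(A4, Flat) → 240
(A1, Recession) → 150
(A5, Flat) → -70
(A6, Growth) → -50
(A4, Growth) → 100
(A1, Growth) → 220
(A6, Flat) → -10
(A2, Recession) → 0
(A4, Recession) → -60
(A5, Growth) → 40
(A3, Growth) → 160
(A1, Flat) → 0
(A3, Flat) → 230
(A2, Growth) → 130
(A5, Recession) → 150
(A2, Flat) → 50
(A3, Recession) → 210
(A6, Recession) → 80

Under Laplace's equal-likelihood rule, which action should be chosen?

Row averages: A1=370/3, A2=60, A3=200, A4=280/3, A5=40, A6=20/3
Highest average = 200 → A3.

A3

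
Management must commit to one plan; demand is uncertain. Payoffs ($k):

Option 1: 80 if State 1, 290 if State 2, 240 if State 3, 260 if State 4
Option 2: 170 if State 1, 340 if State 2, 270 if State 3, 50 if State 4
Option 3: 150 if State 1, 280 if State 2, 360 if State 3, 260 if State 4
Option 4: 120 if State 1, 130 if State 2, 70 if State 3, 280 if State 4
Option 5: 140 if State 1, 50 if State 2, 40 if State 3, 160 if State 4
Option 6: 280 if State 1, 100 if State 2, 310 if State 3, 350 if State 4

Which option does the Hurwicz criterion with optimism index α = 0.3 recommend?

Option 1: 0.3·290 + 0.7·80 = 143
Option 2: 0.3·340 + 0.7·50 = 137
Option 3: 0.3·360 + 0.7·150 = 213
Option 4: 0.3·280 + 0.7·70 = 133
Option 5: 0.3·160 + 0.7·40 = 76
Option 6: 0.3·350 + 0.7·100 = 175
Highest Hurwicz score = 213 → Option 3.

Option 3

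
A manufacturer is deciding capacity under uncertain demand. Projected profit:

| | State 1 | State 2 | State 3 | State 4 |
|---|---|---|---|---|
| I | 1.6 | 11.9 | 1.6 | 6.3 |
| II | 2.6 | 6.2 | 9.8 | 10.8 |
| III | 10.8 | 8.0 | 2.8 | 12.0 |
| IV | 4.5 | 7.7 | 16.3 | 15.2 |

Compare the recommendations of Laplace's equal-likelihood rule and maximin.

Row averages: I=5.35, II=7.35, III=8.4, IV=10.925
Highest average = 10.925 → IV.
Row minima: I=1.6, II=2.6, III=2.8, IV=4.5
Best worst-case = 4.5 → IV.

laplace → IV; maximin → IV (agree)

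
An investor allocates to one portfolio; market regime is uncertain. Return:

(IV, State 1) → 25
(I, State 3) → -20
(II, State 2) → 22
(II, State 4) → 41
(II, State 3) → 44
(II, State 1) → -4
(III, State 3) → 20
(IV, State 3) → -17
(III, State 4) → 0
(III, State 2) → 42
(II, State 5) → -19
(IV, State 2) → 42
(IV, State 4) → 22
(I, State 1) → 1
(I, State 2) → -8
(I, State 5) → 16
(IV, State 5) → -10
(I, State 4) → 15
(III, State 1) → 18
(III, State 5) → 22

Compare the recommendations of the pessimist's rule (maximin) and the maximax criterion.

maximin → III; maximax → II (disagree)

Row minima: I=-20, II=-19, III=0, IV=-17
Best worst-case = 0 → III.
Row maxima: I=16, II=44, III=42, IV=42
Best best-case = 44 → II.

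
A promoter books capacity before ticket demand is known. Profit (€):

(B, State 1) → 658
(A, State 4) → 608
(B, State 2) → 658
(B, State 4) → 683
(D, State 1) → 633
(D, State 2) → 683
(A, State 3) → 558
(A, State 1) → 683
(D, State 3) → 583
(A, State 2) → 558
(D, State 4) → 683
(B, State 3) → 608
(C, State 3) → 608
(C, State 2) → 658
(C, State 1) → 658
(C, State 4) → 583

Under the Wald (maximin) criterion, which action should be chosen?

Row minima: A=558, B=608, C=583, D=583
Best worst-case = 608 → B.

B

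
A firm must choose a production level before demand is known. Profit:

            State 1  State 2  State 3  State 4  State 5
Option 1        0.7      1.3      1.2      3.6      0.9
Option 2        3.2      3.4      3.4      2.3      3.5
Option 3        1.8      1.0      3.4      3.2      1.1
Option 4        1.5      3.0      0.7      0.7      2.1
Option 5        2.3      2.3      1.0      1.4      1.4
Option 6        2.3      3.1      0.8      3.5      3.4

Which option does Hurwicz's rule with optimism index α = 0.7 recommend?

Option 1: 0.7·3.6 + 0.3·0.7 = 2.73
Option 2: 0.7·3.5 + 0.3·2.3 = 3.14
Option 3: 0.7·3.4 + 0.3·1.0 = 2.68
Option 4: 0.7·3.0 + 0.3·0.7 = 2.31
Option 5: 0.7·2.3 + 0.3·1.0 = 1.91
Option 6: 0.7·3.5 + 0.3·0.8 = 2.69
Highest Hurwicz score = 3.14 → Option 2.

Option 2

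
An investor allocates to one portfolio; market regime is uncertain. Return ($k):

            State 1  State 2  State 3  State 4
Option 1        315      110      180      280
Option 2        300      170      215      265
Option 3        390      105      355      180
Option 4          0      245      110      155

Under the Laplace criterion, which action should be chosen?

Option 3

Row averages: Option 1=221.25, Option 2=237.5, Option 3=257.5, Option 4=127.5
Highest average = 257.5 → Option 3.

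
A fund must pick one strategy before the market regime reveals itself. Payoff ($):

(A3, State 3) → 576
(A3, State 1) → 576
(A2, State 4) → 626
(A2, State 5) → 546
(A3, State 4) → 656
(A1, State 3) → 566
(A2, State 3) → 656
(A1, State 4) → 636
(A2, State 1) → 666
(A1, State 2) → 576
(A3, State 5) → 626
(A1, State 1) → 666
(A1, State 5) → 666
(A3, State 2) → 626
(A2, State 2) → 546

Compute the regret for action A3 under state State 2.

Best payoff under State 2 is 626.
Regret = 626 − 626 = 0.

0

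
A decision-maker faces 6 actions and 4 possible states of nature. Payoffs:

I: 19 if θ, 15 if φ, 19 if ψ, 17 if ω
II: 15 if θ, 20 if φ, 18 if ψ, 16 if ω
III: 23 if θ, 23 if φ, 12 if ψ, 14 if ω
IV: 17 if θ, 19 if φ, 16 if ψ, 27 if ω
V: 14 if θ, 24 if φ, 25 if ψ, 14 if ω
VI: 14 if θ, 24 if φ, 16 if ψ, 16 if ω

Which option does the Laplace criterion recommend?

IV

Row averages: I=17.5, II=17.25, III=18, IV=19.75, V=19.25, VI=17.5
Highest average = 19.75 → IV.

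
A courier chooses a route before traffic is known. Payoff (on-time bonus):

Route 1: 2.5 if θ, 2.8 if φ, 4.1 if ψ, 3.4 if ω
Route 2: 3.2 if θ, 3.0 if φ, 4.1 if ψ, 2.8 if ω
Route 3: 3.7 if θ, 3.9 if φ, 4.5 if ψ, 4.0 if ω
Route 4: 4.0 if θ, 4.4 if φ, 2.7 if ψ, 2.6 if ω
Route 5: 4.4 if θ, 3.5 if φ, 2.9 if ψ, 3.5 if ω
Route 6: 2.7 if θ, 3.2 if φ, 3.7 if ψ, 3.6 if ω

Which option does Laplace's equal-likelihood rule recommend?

Row averages: Route 1=3.2, Route 2=3.275, Route 3=4.025, Route 4=3.425, Route 5=3.575, Route 6=3.3
Highest average = 4.025 → Route 3.

Route 3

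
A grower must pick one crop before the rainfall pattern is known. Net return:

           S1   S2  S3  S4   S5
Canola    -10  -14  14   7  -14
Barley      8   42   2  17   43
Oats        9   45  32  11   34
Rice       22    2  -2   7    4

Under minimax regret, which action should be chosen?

Oats

Column bests: S1=22, S2=45, S3=32, S4=17, S5=43.
Canola regrets: 32, 59, 18, 10, 57 → max 59
Barley regrets: 14, 3, 30, 0, 0 → max 30
Oats regrets: 13, 0, 0, 6, 9 → max 13
Rice regrets: 0, 43, 34, 10, 39 → max 43
Smallest max regret = 13 → Oats.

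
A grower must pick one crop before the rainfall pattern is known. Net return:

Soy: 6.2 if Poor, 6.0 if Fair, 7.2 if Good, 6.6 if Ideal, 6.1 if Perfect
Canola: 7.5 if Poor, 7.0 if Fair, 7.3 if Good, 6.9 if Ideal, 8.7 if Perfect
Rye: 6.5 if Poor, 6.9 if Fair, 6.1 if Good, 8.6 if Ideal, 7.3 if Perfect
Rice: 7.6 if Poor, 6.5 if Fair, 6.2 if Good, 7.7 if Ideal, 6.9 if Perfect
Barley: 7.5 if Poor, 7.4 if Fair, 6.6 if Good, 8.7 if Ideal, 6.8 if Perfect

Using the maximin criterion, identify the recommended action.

Row minima: Soy=6.0, Canola=6.9, Rye=6.1, Rice=6.2, Barley=6.6
Best worst-case = 6.9 → Canola.

Canola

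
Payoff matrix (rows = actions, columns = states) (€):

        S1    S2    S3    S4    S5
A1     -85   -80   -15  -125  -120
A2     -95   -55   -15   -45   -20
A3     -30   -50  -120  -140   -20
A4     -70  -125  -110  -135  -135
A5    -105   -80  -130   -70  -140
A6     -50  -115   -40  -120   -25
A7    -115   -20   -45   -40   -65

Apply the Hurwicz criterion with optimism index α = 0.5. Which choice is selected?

A2

A1: 0.5·(-15) + 0.5·(-125) = -70
A2: 0.5·(-15) + 0.5·(-95) = -55
A3: 0.5·(-20) + 0.5·(-140) = -80
A4: 0.5·(-70) + 0.5·(-135) = -102.5
A5: 0.5·(-70) + 0.5·(-140) = -105
A6: 0.5·(-25) + 0.5·(-120) = -72.5
A7: 0.5·(-20) + 0.5·(-115) = -67.5
Highest Hurwicz score = -55 → A2.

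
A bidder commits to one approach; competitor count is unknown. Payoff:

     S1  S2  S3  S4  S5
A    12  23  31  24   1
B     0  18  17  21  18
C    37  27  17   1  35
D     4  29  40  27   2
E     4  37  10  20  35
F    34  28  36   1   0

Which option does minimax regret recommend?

Column bests: S1=37, S2=37, S3=40, S4=27, S5=35.
A regrets: 25, 14, 9, 3, 34 → max 34
B regrets: 37, 19, 23, 6, 17 → max 37
C regrets: 0, 10, 23, 26, 0 → max 26
D regrets: 33, 8, 0, 0, 33 → max 33
E regrets: 33, 0, 30, 7, 0 → max 33
F regrets: 3, 9, 4, 26, 35 → max 35
Smallest max regret = 26 → C.

C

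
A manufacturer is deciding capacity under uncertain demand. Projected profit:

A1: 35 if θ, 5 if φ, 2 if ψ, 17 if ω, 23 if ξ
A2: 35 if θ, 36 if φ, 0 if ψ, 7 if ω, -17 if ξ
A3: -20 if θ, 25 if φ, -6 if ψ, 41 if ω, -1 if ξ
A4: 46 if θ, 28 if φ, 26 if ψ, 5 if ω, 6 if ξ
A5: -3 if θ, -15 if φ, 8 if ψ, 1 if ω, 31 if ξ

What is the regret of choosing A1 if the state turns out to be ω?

Best payoff under ω is 41.
Regret = 41 − 17 = 24.

24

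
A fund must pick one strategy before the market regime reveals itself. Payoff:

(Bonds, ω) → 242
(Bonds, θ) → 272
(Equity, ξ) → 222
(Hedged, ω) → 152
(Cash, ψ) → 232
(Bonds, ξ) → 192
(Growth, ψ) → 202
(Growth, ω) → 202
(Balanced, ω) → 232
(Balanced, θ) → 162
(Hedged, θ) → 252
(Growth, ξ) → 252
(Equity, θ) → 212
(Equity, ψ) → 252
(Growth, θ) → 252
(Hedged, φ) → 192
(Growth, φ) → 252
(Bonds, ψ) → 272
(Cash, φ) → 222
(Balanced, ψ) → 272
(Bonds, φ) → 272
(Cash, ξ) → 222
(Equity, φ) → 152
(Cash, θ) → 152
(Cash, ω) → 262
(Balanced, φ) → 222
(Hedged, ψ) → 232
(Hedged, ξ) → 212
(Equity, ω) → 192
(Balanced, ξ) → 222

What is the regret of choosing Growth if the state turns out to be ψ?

70

Best payoff under ψ is 272.
Regret = 272 − 202 = 70.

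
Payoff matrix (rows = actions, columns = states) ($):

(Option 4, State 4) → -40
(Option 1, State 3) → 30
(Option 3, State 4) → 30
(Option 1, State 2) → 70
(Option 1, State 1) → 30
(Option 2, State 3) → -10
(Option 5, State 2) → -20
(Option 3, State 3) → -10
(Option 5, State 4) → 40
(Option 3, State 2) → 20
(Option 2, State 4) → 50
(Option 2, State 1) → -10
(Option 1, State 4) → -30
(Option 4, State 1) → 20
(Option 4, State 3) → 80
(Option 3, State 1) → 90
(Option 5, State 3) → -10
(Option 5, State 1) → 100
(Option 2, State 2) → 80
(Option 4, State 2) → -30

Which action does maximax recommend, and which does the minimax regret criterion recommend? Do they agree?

Row maxima: Option 1=70, Option 2=80, Option 3=90, Option 4=80, Option 5=100
Best best-case = 100 → Option 5.
Column bests: State 1=100, State 2=80, State 3=80, State 4=50.
Option 1 regrets: 70, 10, 50, 80 → max 80
Option 2 regrets: 110, 0, 90, 0 → max 110
Option 3 regrets: 10, 60, 90, 20 → max 90
Option 4 regrets: 80, 110, 0, 90 → max 110
Option 5 regrets: 0, 100, 90, 10 → max 100
Smallest max regret = 80 → Option 1.

maximax → Option 5; minimax regret → Option 1 (disagree)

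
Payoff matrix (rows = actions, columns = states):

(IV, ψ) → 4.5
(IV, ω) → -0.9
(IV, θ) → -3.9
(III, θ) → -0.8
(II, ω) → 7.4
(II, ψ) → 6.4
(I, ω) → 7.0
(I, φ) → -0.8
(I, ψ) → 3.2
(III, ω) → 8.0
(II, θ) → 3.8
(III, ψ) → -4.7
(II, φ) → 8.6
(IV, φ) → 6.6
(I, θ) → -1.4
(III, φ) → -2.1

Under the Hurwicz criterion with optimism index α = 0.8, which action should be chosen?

II

I: 0.8·7.0 + 0.2·(-1.4) = 5.32
II: 0.8·8.6 + 0.2·3.8 = 7.64
III: 0.8·8.0 + 0.2·(-4.7) = 5.46
IV: 0.8·6.6 + 0.2·(-3.9) = 4.5
Highest Hurwicz score = 7.64 → II.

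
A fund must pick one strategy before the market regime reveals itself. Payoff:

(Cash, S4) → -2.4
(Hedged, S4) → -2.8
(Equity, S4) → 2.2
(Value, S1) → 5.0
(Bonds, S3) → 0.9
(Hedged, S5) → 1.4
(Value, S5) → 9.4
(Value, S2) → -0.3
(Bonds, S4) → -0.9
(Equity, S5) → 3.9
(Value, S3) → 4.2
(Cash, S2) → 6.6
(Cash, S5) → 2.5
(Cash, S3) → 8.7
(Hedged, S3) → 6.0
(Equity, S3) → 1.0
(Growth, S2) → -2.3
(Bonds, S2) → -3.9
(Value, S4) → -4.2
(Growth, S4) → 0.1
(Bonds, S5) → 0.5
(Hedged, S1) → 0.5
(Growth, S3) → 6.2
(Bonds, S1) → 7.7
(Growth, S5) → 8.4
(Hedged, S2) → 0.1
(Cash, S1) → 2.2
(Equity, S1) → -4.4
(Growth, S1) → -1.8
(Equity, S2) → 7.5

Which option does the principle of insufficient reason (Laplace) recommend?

Row averages: Bonds=0.86, Hedged=1.04, Value=2.82, Cash=3.52, Growth=2.12, Equity=2.04
Highest average = 3.52 → Cash.

Cash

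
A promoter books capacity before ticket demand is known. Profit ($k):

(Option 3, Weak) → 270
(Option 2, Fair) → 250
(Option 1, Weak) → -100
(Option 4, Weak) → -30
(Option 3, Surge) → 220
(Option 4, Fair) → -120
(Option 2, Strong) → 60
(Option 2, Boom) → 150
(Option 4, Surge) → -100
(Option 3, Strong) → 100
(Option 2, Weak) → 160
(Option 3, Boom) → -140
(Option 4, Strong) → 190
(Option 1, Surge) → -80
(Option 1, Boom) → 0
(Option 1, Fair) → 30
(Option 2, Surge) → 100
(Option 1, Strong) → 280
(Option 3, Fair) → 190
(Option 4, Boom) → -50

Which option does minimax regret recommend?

Column bests: Weak=270, Fair=250, Strong=280, Boom=150, Surge=220.
Option 1 regrets: 370, 220, 0, 150, 300 → max 370
Option 2 regrets: 110, 0, 220, 0, 120 → max 220
Option 3 regrets: 0, 60, 180, 290, 0 → max 290
Option 4 regrets: 300, 370, 90, 200, 320 → max 370
Smallest max regret = 220 → Option 2.

Option 2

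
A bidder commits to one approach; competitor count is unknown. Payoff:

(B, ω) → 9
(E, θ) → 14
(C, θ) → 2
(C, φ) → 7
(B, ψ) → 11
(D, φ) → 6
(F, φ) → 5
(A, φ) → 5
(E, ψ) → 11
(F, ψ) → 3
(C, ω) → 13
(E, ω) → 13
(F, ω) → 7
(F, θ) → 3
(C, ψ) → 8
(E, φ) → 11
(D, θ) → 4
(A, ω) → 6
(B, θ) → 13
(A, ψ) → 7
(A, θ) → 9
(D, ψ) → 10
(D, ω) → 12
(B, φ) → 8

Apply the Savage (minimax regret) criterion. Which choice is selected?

Column bests: θ=14, φ=11, ψ=11, ω=13.
A regrets: 5, 6, 4, 7 → max 7
B regrets: 1, 3, 0, 4 → max 4
C regrets: 12, 4, 3, 0 → max 12
D regrets: 10, 5, 1, 1 → max 10
E regrets: 0, 0, 0, 0 → max 0
F regrets: 11, 6, 8, 6 → max 11
Smallest max regret = 0 → E.

E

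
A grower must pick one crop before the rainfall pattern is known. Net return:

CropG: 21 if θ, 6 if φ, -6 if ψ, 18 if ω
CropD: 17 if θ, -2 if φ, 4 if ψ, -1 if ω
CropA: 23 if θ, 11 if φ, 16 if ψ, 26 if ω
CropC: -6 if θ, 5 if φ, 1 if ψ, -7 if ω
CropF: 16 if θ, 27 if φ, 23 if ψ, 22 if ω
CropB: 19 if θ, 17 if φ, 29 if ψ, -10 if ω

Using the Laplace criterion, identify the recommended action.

CropF

Row averages: CropG=9.75, CropD=4.5, CropA=19, CropC=-1.75, CropF=22, CropB=13.75
Highest average = 22 → CropF.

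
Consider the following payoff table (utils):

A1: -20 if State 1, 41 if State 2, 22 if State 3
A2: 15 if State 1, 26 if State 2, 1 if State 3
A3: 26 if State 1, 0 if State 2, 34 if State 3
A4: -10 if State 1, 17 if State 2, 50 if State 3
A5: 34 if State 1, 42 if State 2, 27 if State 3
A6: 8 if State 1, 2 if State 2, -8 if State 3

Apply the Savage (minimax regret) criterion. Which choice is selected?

A5

Column bests: State 1=34, State 2=42, State 3=50.
A1 regrets: 54, 1, 28 → max 54
A2 regrets: 19, 16, 49 → max 49
A3 regrets: 8, 42, 16 → max 42
A4 regrets: 44, 25, 0 → max 44
A5 regrets: 0, 0, 23 → max 23
A6 regrets: 26, 40, 58 → max 58
Smallest max regret = 23 → A5.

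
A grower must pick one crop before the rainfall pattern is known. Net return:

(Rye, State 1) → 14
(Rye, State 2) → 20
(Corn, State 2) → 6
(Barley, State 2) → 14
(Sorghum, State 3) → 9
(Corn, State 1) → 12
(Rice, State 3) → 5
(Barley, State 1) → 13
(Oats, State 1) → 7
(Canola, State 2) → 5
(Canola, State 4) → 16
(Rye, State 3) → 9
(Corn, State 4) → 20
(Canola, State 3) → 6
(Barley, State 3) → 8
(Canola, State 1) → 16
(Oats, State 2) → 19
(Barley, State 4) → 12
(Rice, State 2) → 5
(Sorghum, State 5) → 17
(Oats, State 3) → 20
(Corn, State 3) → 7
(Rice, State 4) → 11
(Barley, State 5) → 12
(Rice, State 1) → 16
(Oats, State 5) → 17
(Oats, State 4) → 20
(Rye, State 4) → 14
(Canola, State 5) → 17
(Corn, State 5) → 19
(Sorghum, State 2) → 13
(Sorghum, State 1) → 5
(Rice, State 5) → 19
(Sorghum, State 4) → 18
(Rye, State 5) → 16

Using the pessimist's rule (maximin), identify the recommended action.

Row minima: Oats=7, Sorghum=5, Corn=6, Barley=8, Rice=5, Rye=9, Canola=5
Best worst-case = 9 → Rye.

Rye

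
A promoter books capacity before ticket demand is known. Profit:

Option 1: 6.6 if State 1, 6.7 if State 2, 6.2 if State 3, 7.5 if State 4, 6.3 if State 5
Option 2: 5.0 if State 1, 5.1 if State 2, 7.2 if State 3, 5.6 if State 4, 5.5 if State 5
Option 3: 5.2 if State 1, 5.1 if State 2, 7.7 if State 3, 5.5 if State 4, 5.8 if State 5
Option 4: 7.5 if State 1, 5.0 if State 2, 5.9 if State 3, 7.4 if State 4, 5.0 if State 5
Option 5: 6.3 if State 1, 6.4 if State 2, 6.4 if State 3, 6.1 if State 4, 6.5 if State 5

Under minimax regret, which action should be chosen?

Column bests: State 1=7.5, State 2=6.7, State 3=7.7, State 4=7.5, State 5=6.5.
Option 1 regrets: 0.9, 0.0, 1.5, 0.0, 0.2 → max 1.5
Option 2 regrets: 2.5, 1.6, 0.5, 1.9, 1.0 → max 2.5
Option 3 regrets: 2.3, 1.6, 0.0, 2.0, 0.7 → max 2.3
Option 4 regrets: 0.0, 1.7, 1.8, 0.1, 1.5 → max 1.8
Option 5 regrets: 1.2, 0.3, 1.3, 1.4, 0.0 → max 1.4
Smallest max regret = 1.4 → Option 5.

Option 5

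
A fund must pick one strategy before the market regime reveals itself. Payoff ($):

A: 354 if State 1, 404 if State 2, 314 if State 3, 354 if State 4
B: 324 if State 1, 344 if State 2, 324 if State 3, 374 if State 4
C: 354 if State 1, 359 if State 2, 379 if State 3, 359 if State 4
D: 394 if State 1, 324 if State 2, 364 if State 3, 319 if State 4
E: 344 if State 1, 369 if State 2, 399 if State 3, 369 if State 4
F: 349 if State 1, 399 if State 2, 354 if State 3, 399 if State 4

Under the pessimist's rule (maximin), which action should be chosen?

Row minima: A=314, B=324, C=354, D=319, E=344, F=349
Best worst-case = 354 → C.

C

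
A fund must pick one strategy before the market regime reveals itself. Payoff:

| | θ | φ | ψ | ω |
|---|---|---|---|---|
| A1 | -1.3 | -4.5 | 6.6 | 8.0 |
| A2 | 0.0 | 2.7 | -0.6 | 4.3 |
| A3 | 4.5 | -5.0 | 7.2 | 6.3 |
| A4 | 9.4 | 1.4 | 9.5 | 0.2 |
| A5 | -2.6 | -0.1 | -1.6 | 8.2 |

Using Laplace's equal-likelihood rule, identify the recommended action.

Row averages: A1=2.2, A2=1.6, A3=3.25, A4=5.125, A5=0.975
Highest average = 5.125 → A4.

A4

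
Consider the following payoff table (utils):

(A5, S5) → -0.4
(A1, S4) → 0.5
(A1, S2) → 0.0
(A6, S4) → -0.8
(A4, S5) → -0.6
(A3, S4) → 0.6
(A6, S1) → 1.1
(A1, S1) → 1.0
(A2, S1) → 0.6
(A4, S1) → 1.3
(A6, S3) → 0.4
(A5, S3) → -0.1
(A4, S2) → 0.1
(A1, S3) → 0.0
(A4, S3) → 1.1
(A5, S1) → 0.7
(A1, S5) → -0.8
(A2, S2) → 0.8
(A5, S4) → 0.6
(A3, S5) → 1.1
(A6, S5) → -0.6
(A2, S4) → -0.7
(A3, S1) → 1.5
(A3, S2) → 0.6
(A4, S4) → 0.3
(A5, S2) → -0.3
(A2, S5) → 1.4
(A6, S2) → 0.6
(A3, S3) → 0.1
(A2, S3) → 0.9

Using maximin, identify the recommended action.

A3

Row minima: A1=-0.8, A2=-0.7, A3=0.1, A4=-0.6, A5=-0.4, A6=-0.8
Best worst-case = 0.1 → A3.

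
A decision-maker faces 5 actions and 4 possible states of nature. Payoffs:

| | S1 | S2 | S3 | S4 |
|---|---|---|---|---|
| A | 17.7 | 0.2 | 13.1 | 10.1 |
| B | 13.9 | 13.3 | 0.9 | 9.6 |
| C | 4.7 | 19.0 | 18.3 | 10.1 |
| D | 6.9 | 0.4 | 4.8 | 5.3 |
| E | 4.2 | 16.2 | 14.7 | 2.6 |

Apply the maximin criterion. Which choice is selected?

C

Row minima: A=0.2, B=0.9, C=4.7, D=0.4, E=2.6
Best worst-case = 4.7 → C.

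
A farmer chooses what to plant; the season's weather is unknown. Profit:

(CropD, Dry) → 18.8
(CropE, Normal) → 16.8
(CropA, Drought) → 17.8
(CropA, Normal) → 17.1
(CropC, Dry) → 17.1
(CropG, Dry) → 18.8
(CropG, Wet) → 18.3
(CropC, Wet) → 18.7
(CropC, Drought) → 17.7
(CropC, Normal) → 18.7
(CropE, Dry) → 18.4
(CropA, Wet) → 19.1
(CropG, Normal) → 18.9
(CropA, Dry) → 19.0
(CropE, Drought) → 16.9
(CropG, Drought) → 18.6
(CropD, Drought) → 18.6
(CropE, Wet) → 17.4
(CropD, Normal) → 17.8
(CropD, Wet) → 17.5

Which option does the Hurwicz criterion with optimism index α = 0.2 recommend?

CropG

CropD: 0.2·18.8 + 0.8·17.5 = 17.76
CropE: 0.2·18.4 + 0.8·16.8 = 17.12
CropC: 0.2·18.7 + 0.8·17.1 = 17.42
CropG: 0.2·18.9 + 0.8·18.3 = 18.42
CropA: 0.2·19.1 + 0.8·17.1 = 17.5
Highest Hurwicz score = 18.42 → CropG.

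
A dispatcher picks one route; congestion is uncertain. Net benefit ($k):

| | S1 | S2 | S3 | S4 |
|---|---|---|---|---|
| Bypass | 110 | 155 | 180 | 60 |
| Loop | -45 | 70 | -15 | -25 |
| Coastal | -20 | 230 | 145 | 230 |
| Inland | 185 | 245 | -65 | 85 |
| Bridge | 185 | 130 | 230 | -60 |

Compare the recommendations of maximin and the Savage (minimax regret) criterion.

maximin → Bypass; minimax regret → Bypass (agree)

Row minima: Bypass=60, Loop=-45, Coastal=-20, Inland=-65, Bridge=-60
Best worst-case = 60 → Bypass.
Column bests: S1=185, S2=245, S3=230, S4=230.
Bypass regrets: 75, 90, 50, 170 → max 170
Loop regrets: 230, 175, 245, 255 → max 255
Coastal regrets: 205, 15, 85, 0 → max 205
Inland regrets: 0, 0, 295, 145 → max 295
Bridge regrets: 0, 115, 0, 290 → max 290
Smallest max regret = 170 → Bypass.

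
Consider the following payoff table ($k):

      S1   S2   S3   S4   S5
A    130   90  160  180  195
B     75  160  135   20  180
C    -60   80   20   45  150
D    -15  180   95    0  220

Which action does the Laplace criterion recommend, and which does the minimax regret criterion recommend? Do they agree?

laplace → A; minimax regret → A (agree)

Row averages: A=151, B=114, C=47, D=96
Highest average = 151 → A.
Column bests: S1=130, S2=180, S3=160, S4=180, S5=220.
A regrets: 0, 90, 0, 0, 25 → max 90
B regrets: 55, 20, 25, 160, 40 → max 160
C regrets: 190, 100, 140, 135, 70 → max 190
D regrets: 145, 0, 65, 180, 0 → max 180
Smallest max regret = 90 → A.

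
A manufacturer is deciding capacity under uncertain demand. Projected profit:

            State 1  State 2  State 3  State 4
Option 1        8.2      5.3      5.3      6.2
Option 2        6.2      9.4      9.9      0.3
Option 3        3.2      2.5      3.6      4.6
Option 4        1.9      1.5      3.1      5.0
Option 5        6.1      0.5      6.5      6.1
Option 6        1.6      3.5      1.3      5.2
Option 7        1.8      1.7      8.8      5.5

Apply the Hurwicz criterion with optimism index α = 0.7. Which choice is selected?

Option 1

Option 1: 0.7·8.2 + 0.3·5.3 = 7.33
Option 2: 0.7·9.9 + 0.3·0.3 = 7.02
Option 3: 0.7·4.6 + 0.3·2.5 = 3.97
Option 4: 0.7·5.0 + 0.3·1.5 = 3.95
Option 5: 0.7·6.5 + 0.3·0.5 = 4.7
Option 6: 0.7·5.2 + 0.3·1.3 = 4.03
Option 7: 0.7·8.8 + 0.3·1.7 = 6.67
Highest Hurwicz score = 7.33 → Option 1.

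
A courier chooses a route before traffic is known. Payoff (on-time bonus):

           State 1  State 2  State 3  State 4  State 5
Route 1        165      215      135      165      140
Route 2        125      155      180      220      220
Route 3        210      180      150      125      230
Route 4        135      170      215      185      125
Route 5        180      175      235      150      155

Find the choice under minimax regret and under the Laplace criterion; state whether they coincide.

minimax regret → Route 5; laplace → Route 2 (disagree)

Column bests: State 1=210, State 2=215, State 3=235, State 4=220, State 5=230.
Route 1 regrets: 45, 0, 100, 55, 90 → max 100
Route 2 regrets: 85, 60, 55, 0, 10 → max 85
Route 3 regrets: 0, 35, 85, 95, 0 → max 95
Route 4 regrets: 75, 45, 20, 35, 105 → max 105
Route 5 regrets: 30, 40, 0, 70, 75 → max 75
Smallest max regret = 75 → Route 5.
Row averages: Route 1=164, Route 2=180, Route 3=179, Route 4=166, Route 5=179
Highest average = 180 → Route 2.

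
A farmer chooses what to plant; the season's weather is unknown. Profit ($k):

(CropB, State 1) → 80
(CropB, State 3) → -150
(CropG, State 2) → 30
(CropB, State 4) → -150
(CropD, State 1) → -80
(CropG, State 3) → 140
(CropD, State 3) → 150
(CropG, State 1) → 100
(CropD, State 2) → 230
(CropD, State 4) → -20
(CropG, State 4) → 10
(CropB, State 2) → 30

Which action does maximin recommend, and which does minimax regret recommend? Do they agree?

maximin → CropG; minimax regret → CropD (disagree)

Row minima: CropB=-150, CropD=-80, CropG=10
Best worst-case = 10 → CropG.
Column bests: State 1=100, State 2=230, State 3=150, State 4=10.
CropB regrets: 20, 200, 300, 160 → max 300
CropD regrets: 180, 0, 0, 30 → max 180
CropG regrets: 0, 200, 10, 0 → max 200
Smallest max regret = 180 → CropD.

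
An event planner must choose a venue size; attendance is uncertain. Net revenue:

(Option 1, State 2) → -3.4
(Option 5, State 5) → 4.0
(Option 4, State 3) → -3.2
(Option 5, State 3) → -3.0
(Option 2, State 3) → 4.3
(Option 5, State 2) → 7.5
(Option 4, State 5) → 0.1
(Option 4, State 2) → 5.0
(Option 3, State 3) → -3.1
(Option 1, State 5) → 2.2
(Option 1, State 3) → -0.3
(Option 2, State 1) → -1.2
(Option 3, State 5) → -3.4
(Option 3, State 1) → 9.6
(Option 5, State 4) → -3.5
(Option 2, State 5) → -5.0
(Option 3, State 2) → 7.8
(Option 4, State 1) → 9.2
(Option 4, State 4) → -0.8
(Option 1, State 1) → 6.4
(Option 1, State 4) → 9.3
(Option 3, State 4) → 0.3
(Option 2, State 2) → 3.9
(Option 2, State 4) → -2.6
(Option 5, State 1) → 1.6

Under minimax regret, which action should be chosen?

Option 3

Column bests: State 1=9.6, State 2=7.8, State 3=4.3, State 4=9.3, State 5=4.0.
Option 1 regrets: 3.2, 11.2, 4.6, 0.0, 1.8 → max 11.2
Option 2 regrets: 10.8, 3.9, 0.0, 11.9, 9.0 → max 11.9
Option 3 regrets: 0.0, 0.0, 7.4, 9.0, 7.4 → max 9.0
Option 4 regrets: 0.4, 2.8, 7.5, 10.1, 3.9 → max 10.1
Option 5 regrets: 8.0, 0.3, 7.3, 12.8, 0.0 → max 12.8
Smallest max regret = 9.0 → Option 3.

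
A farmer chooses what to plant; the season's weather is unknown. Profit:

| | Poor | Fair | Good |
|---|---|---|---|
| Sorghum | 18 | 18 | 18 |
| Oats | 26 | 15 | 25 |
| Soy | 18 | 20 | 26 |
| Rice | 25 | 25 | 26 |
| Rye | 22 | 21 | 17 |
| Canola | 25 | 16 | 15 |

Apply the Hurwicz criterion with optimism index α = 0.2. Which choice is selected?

Rice

Sorghum: 0.2·18 + 0.8·18 = 18
Oats: 0.2·26 + 0.8·15 = 17.2
Soy: 0.2·26 + 0.8·18 = 19.6
Rice: 0.2·26 + 0.8·25 = 25.2
Rye: 0.2·22 + 0.8·17 = 18
Canola: 0.2·25 + 0.8·15 = 17
Highest Hurwicz score = 25.2 → Rice.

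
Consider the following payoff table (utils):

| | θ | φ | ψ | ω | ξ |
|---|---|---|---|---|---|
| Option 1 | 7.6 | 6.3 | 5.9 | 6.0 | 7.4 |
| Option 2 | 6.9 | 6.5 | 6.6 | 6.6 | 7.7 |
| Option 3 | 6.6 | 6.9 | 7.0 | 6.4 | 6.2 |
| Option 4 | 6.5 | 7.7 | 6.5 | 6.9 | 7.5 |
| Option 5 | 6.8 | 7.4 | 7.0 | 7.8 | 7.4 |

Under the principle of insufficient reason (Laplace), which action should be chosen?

Option 5

Row averages: Option 1=6.64, Option 2=6.86, Option 3=6.62, Option 4=7.02, Option 5=7.28
Highest average = 7.28 → Option 5.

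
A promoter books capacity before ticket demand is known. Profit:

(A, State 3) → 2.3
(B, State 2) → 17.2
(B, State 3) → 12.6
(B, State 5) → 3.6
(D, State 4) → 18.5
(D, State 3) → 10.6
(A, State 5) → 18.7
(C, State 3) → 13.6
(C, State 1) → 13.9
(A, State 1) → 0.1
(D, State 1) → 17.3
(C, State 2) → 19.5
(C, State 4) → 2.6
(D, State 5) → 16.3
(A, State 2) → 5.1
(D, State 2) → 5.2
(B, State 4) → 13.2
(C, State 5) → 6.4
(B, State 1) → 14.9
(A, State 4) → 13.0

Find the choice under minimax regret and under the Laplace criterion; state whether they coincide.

minimax regret → D; laplace → D (agree)

Column bests: State 1=17.3, State 2=19.5, State 3=13.6, State 4=18.5, State 5=18.7.
A regrets: 17.2, 14.4, 11.3, 5.5, 0.0 → max 17.2
B regrets: 2.4, 2.3, 1.0, 5.3, 15.1 → max 15.1
C regrets: 3.4, 0.0, 0.0, 15.9, 12.3 → max 15.9
D regrets: 0.0, 14.3, 3.0, 0.0, 2.4 → max 14.3
Smallest max regret = 14.3 → D.
Row averages: A=7.84, B=12.3, C=11.2, D=13.58
Highest average = 13.58 → D.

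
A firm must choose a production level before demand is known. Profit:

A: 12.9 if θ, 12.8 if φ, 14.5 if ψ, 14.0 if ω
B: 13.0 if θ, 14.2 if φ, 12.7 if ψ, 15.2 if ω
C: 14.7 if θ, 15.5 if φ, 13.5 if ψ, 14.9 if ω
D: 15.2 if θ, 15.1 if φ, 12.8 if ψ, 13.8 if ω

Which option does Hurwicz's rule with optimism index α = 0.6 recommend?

C

A: 0.6·14.5 + 0.4·12.8 = 13.82
B: 0.6·15.2 + 0.4·12.7 = 14.2
C: 0.6·15.5 + 0.4·13.5 = 14.7
D: 0.6·15.2 + 0.4·12.8 = 14.24
Highest Hurwicz score = 14.7 → C.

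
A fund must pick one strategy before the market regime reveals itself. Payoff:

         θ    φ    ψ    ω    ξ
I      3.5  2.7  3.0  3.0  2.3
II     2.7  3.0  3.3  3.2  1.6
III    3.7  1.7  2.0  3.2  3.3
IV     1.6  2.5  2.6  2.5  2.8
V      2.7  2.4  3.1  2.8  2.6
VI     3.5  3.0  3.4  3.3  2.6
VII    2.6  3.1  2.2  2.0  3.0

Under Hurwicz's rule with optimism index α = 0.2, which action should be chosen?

VI

I: 0.2·3.5 + 0.8·2.3 = 2.54
II: 0.2·3.3 + 0.8·1.6 = 1.94
III: 0.2·3.7 + 0.8·1.7 = 2.1
IV: 0.2·2.8 + 0.8·1.6 = 1.84
V: 0.2·3.1 + 0.8·2.4 = 2.54
VI: 0.2·3.5 + 0.8·2.6 = 2.78
VII: 0.2·3.1 + 0.8·2.0 = 2.22
Highest Hurwicz score = 2.78 → VI.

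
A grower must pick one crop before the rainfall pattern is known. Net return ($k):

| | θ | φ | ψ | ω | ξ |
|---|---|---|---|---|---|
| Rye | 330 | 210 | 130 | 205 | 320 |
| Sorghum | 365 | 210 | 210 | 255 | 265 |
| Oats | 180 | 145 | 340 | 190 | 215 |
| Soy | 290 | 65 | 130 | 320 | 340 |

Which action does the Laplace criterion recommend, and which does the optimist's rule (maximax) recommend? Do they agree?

Row averages: Rye=239, Sorghum=261, Oats=214, Soy=229
Highest average = 261 → Sorghum.
Row maxima: Rye=330, Sorghum=365, Oats=340, Soy=340
Best best-case = 365 → Sorghum.

laplace → Sorghum; maximax → Sorghum (agree)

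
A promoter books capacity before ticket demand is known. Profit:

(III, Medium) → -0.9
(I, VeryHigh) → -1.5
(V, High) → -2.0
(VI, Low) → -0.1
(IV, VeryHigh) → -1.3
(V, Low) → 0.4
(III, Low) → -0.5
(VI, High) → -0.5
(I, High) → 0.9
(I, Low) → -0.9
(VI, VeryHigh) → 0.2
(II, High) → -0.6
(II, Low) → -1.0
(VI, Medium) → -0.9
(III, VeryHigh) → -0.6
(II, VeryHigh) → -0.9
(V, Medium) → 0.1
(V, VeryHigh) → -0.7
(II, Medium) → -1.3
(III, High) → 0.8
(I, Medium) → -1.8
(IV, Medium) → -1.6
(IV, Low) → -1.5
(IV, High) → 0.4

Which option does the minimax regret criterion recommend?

III

Column bests: Low=0.4, Medium=0.1, High=0.9, VeryHigh=0.2.
I regrets: 1.3, 1.9, 0.0, 1.7 → max 1.9
II regrets: 1.4, 1.4, 1.5, 1.1 → max 1.5
III regrets: 0.9, 1.0, 0.1, 0.8 → max 1.0
IV regrets: 1.9, 1.7, 0.5, 1.5 → max 1.9
V regrets: 0.0, 0.0, 2.9, 0.9 → max 2.9
VI regrets: 0.5, 1.0, 1.4, 0.0 → max 1.4
Smallest max regret = 1.0 → III.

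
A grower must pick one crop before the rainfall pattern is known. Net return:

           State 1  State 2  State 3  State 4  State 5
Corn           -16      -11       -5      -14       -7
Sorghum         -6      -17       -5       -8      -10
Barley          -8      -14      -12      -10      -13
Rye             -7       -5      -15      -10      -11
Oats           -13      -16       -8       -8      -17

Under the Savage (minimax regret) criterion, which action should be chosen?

Barley

Column bests: State 1=-6, State 2=-5, State 3=-5, State 4=-8, State 5=-7.
Corn regrets: 10, 6, 0, 6, 0 → max 10
Sorghum regrets: 0, 12, 0, 0, 3 → max 12
Barley regrets: 2, 9, 7, 2, 6 → max 9
Rye regrets: 1, 0, 10, 2, 4 → max 10
Oats regrets: 7, 11, 3, 0, 10 → max 11
Smallest max regret = 9 → Barley.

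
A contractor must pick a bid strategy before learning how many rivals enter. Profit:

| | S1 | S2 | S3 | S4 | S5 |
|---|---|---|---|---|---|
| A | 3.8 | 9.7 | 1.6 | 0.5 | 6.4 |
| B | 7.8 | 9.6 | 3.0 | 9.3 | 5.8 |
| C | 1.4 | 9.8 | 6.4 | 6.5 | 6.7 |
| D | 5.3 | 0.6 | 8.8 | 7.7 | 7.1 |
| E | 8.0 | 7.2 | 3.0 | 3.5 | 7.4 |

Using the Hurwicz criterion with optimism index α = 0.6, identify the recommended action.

B

A: 0.6·9.7 + 0.4·0.5 = 6.02
B: 0.6·9.6 + 0.4·3.0 = 6.96
C: 0.6·9.8 + 0.4·1.4 = 6.44
D: 0.6·8.8 + 0.4·0.6 = 5.52
E: 0.6·8.0 + 0.4·3.0 = 6
Highest Hurwicz score = 6.96 → B.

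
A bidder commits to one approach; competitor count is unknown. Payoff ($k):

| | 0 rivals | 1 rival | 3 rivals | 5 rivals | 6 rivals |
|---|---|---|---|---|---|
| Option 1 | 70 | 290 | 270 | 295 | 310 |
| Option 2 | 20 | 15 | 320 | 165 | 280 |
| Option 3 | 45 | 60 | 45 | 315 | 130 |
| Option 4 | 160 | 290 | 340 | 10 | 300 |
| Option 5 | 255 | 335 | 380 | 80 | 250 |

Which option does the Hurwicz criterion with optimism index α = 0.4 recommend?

Option 1: 0.4·310 + 0.6·70 = 166
Option 2: 0.4·320 + 0.6·15 = 137
Option 3: 0.4·315 + 0.6·45 = 153
Option 4: 0.4·340 + 0.6·10 = 142
Option 5: 0.4·380 + 0.6·80 = 200
Highest Hurwicz score = 200 → Option 5.

Option 5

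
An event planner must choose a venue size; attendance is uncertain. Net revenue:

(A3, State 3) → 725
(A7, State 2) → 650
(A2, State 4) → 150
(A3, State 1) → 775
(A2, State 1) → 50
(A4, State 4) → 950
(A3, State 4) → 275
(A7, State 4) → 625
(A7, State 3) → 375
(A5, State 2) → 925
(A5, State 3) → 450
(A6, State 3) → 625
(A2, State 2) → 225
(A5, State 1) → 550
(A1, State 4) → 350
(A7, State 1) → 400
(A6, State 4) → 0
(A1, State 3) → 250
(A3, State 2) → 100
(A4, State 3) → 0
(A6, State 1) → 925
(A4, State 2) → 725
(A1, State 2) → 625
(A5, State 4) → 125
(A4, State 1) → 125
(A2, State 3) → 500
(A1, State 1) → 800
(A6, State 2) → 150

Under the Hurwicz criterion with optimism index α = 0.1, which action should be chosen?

A7

A1: 0.1·800 + 0.9·250 = 305
A2: 0.1·500 + 0.9·50 = 95
A3: 0.1·775 + 0.9·100 = 167.5
A4: 0.1·950 + 0.9·0 = 95
A5: 0.1·925 + 0.9·125 = 205
A6: 0.1·925 + 0.9·0 = 92.5
A7: 0.1·650 + 0.9·375 = 402.5
Highest Hurwicz score = 402.5 → A7.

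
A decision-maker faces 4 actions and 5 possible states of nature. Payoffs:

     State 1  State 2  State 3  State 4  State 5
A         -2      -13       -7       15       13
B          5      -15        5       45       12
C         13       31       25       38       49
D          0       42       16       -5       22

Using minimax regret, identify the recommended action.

Column bests: State 1=13, State 2=42, State 3=25, State 4=45, State 5=49.
A regrets: 15, 55, 32, 30, 36 → max 55
B regrets: 8, 57, 20, 0, 37 → max 57
C regrets: 0, 11, 0, 7, 0 → max 11
D regrets: 13, 0, 9, 50, 27 → max 50
Smallest max regret = 11 → C.

C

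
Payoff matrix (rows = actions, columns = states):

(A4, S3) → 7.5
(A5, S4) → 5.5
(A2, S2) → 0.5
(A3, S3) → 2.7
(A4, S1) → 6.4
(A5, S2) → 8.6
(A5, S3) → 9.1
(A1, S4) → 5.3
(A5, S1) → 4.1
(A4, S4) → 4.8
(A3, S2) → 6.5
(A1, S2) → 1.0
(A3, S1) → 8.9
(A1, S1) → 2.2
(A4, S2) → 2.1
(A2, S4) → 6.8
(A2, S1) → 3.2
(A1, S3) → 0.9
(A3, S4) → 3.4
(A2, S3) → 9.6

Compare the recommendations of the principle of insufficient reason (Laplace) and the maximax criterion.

Row averages: A1=2.35, A2=5.025, A3=5.375, A4=5.2, A5=6.825
Highest average = 6.825 → A5.
Row maxima: A1=5.3, A2=9.6, A3=8.9, A4=7.5, A5=9.1
Best best-case = 9.6 → A2.

laplace → A5; maximax → A2 (disagree)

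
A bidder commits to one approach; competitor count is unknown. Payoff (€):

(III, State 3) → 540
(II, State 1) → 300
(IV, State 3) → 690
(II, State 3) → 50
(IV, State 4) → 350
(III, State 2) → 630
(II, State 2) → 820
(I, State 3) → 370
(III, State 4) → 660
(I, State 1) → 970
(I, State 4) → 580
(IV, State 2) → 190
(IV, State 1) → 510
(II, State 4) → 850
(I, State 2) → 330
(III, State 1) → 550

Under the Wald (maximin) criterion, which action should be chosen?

III

Row minima: I=330, II=50, III=540, IV=190
Best worst-case = 540 → III.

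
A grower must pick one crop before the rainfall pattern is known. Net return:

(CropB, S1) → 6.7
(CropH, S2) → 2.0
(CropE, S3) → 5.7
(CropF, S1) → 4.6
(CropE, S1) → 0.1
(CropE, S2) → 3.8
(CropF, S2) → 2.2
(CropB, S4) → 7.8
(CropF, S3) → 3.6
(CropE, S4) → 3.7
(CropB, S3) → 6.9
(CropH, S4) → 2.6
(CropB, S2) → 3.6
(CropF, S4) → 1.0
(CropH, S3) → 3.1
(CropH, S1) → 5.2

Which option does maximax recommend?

Row maxima: CropH=5.2, CropF=4.6, CropE=5.7, CropB=7.8
Best best-case = 7.8 → CropB.

CropB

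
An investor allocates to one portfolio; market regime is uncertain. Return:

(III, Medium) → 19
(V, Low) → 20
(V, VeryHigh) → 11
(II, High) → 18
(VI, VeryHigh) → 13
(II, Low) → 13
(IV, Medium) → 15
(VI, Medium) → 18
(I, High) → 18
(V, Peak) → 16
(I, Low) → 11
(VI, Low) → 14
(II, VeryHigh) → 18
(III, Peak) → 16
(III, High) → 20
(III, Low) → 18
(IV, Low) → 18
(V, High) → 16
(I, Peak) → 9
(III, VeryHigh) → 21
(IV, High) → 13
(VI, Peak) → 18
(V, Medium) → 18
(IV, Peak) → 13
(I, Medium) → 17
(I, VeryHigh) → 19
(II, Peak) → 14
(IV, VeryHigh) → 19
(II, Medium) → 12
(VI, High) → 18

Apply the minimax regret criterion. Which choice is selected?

Column bests: Low=20, Medium=19, High=20, VeryHigh=21, Peak=18.
I regrets: 9, 2, 2, 2, 9 → max 9
II regrets: 7, 7, 2, 3, 4 → max 7
III regrets: 2, 0, 0, 0, 2 → max 2
IV regrets: 2, 4, 7, 2, 5 → max 7
V regrets: 0, 1, 4, 10, 2 → max 10
VI regrets: 6, 1, 2, 8, 0 → max 8
Smallest max regret = 2 → III.

III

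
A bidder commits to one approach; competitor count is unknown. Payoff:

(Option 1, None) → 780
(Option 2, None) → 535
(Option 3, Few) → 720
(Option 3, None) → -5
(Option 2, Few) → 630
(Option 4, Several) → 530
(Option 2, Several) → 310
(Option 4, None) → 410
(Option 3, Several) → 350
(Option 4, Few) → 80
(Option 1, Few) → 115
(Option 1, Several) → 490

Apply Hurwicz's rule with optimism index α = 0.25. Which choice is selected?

Option 2

Option 1: 0.25·780 + 0.75·115 = 281.25
Option 2: 0.25·630 + 0.75·310 = 390
Option 3: 0.25·720 + 0.75·(-5) = 176.25
Option 4: 0.25·530 + 0.75·80 = 192.5
Highest Hurwicz score = 390 → Option 2.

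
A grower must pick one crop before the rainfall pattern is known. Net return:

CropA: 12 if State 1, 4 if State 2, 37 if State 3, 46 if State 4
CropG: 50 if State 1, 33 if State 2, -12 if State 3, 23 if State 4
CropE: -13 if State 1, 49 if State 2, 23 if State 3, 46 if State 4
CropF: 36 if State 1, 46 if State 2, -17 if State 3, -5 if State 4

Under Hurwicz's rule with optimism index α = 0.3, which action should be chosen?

CropA

CropA: 0.3·46 + 0.7·4 = 16.6
CropG: 0.3·50 + 0.7·(-12) = 6.6
CropE: 0.3·49 + 0.7·(-13) = 5.6
CropF: 0.3·46 + 0.7·(-17) = 1.9
Highest Hurwicz score = 16.6 → CropA.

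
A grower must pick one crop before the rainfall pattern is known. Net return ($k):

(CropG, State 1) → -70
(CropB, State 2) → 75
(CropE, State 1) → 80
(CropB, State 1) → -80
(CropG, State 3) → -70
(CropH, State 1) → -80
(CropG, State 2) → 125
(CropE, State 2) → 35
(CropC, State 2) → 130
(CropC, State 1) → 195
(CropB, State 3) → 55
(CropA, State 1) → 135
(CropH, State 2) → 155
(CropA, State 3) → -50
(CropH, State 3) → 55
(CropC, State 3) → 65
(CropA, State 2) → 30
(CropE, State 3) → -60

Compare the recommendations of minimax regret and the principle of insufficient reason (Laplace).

Column bests: State 1=195, State 2=155, State 3=65.
CropG regrets: 265, 30, 135 → max 265
CropC regrets: 0, 25, 0 → max 25
CropA regrets: 60, 125, 115 → max 125
CropB regrets: 275, 80, 10 → max 275
CropE regrets: 115, 120, 125 → max 125
CropH regrets: 275, 0, 10 → max 275
Smallest max regret = 25 → CropC.
Row averages: CropG=-5, CropC=130, CropA=115/3, CropB=50/3, CropE=55/3, CropH=130/3
Highest average = 130 → CropC.

minimax regret → CropC; laplace → CropC (agree)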